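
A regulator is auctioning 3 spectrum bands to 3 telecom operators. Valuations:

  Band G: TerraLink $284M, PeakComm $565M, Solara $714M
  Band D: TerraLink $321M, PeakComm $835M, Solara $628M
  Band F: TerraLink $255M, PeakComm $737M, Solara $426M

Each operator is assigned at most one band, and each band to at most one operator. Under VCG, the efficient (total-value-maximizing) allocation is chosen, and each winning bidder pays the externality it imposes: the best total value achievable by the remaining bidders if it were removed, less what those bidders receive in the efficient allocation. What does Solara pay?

Solara pays $29M.

Efficient allocation: TerraLink→Band F ($255M), PeakComm→Band D ($835M), Solara→Band G ($714M); total welfare W = $1804M.
Solara receives Band G at value $714M, so the others get W − 714 = $1090M.
Without Solara: best allocation of the remaining 2 bidders over all 3 bands is TerraLink→Band G ($284M), PeakComm→Band D ($835M), total $1119M.
VCG payment = (others' best without Solara) − (others' welfare with Solara) = 1119 − 1090 = $29M.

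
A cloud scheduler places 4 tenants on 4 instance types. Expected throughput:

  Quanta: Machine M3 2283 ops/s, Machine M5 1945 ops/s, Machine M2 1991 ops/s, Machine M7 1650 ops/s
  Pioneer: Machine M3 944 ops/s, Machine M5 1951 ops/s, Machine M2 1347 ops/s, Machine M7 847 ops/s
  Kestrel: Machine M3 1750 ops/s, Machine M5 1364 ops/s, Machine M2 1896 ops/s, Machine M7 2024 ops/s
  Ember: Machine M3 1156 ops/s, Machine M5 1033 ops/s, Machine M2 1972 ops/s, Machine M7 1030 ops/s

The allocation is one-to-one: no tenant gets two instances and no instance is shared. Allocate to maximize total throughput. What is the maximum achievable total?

Max total: 8230 ops/s

Optimal: Quanta→Machine M3 (2283 ops/s), Pioneer→Machine M5 (1951 ops/s), Kestrel→Machine M7 (2024 ops/s), Ember→Machine M2 (1972 ops/s) — total 2283+1951+2024+1972 = 8230 ops/s.
Every other assignment is strictly worse.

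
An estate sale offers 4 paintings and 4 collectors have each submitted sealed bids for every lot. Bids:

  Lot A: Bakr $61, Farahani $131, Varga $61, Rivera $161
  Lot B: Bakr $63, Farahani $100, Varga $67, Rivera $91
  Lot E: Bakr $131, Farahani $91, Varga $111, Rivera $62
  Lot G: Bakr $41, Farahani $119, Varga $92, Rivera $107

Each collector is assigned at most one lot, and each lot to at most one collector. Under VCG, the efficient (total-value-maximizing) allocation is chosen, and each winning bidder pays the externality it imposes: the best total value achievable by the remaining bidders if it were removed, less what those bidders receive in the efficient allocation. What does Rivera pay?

Rivera pays $31.

Efficient allocation: Bakr→Lot E ($131), Farahani→Lot B ($100), Varga→Lot G ($92), Rivera→Lot A ($161); total welfare W = $484.
Rivera receives Lot A at value $161, so the others get W − 161 = $323.
Without Rivera: best allocation of the remaining 3 bidders over all 4 lots is Bakr→Lot E ($131), Farahani→Lot A ($131), Varga→Lot G ($92), total $354.
VCG payment = (others' best without Rivera) − (others' welfare with Rivera) = 354 − 323 = $31.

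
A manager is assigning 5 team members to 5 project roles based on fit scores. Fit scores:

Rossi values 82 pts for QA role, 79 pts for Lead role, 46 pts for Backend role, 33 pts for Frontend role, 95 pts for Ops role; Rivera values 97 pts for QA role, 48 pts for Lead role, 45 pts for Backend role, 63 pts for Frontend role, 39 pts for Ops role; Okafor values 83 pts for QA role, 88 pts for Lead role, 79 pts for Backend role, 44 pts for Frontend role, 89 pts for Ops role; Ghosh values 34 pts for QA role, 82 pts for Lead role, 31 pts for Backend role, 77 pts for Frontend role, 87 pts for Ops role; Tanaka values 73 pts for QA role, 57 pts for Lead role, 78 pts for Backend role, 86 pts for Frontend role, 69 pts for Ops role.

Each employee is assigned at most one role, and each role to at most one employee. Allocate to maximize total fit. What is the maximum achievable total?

This is the linear assignment problem.
Optimal: Rossi→Ops role (95 pts), Rivera→QA role (97 pts), Okafor→Backend role (79 pts), Ghosh→Lead role (82 pts), Tanaka→Frontend role (86 pts) — total 95+97+79+82+86 = 439 pts.
Row-greedy (each employee in turn takes its best remaining role) gives 435 pts, worse by 4.

Maximum total: 439 pts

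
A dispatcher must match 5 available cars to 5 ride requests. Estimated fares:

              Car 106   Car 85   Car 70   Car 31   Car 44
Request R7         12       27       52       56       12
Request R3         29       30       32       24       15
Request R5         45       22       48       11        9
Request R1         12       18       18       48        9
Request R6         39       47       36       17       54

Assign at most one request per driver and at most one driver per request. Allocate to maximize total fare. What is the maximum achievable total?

Treat this as an assignment problem: match each driver to one request.
Optimal: Car 106→Request R5 ($45), Car 85→Request R3 ($30), Car 70→Request R7 ($52), Car 31→Request R1 ($48), Car 44→Request R6 ($54) — total 45+30+52+48+54 = $229.
Column-greedy (each request in turn goes to its best remaining driver) gives $205, worse by 24.
Next-best assignment: Car 106→Request R5, Car 85→Request R6, Car 70→Request R7, Car 31→Request R1, Car 44→Request R3 = $207.
Swapping Car 70↔Car 31 (Car 70→Request R1 $18, Car 31→Request R7 $56) loses 26.
No other one-to-one assignment exceeds $229.

Maximum total: $229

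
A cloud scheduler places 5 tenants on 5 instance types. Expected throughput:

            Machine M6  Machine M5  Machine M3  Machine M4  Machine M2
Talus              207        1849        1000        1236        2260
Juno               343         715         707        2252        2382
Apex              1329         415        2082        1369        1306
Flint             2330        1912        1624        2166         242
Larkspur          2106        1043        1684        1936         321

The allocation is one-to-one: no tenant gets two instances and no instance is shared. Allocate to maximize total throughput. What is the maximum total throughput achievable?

Max total: 10612 ops/s

Treat this as an assignment problem: match each tenant to one instance.
Optimal: Talus→Machine M2 (2260 ops/s), Juno→Machine M4 (2252 ops/s), Apex→Machine M3 (2082 ops/s), Flint→Machine M5 (1912 ops/s), Larkspur→Machine M6 (2106 ops/s) — total 2260+2252+2082+1912+2106 = 10612 ops/s.
Max-entry greedy (repeatedly take the single best remaining cell) gives 10579 ops/s, worse by 33.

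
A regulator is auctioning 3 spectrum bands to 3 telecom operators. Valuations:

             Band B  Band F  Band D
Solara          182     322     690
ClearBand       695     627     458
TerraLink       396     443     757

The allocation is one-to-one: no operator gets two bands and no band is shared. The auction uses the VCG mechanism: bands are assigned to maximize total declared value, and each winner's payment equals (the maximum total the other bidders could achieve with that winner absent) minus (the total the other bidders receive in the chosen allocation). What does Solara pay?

Solara pays $314M.

Efficient allocation: Solara→Band D ($690M), ClearBand→Band B ($695M), TerraLink→Band F ($443M); total welfare W = $1828M.
Solara receives Band D at value $690M, so the others get W − 690 = $1138M.
Without Solara: best allocation of the remaining 2 bidders over all 3 bands is ClearBand→Band B ($695M), TerraLink→Band D ($757M), total $1452M.
VCG payment = (others' best without Solara) − (others' welfare with Solara) = 1452 − 1138 = $314M.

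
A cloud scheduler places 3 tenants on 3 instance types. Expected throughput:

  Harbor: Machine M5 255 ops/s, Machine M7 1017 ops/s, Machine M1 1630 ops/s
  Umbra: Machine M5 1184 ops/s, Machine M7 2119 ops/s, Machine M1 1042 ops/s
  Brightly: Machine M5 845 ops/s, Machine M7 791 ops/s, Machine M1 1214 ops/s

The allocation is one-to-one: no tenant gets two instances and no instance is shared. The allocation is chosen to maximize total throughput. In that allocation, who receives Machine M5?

This is the linear assignment problem.
Optimal: Harbor→Machine M1 (1630 ops/s), Umbra→Machine M7 (2119 ops/s), Brightly→Machine M5 (845 ops/s) — total 1630+2119+845 = 4594 ops/s.
Column-greedy (each instance in turn goes to its best remaining tenant) gives 3415 ops/s, worse by 1179.
Brightly's own top instance is Machine M1 (1214 ops/s), but forcing Brightly→Machine M1 and reassigning the rest optimally gives only 3588 ops/s — worse by 1006.

Brightly receives Machine M5.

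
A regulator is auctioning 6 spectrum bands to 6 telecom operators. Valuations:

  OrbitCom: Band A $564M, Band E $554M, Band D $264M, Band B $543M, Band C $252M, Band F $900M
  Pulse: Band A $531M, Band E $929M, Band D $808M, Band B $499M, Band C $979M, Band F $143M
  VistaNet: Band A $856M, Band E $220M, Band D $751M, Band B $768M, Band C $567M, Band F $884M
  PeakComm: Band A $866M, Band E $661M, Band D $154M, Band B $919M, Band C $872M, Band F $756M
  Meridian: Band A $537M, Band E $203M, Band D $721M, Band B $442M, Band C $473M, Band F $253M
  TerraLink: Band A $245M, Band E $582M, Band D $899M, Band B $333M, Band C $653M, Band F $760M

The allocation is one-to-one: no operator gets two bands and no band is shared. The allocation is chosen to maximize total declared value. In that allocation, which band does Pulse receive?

Pulse receives Band E.

Treat this as an assignment problem: match each operator to one band.
Optimal: OrbitCom→Band F ($900M), Pulse→Band E ($929M), VistaNet→Band A ($856M), PeakComm→Band B ($919M), Meridian→Band D ($721M), TerraLink→Band C ($653M) — total 900+929+856+919+721+653 = $4978M.
Column-greedy (each band in turn goes to its best remaining operator) gives $4835M, worse by 143.
Next-best assignment: OrbitCom→Band F, Pulse→Band E, VistaNet→Band A, PeakComm→Band B, Meridian→Band C, TerraLink→Band D = $4976M.
Every other assignment is strictly worse.
Pulse's own top band is Band C ($979M), but forcing Pulse→Band C and reassigning the rest optimally gives only $4957M — worse by 21.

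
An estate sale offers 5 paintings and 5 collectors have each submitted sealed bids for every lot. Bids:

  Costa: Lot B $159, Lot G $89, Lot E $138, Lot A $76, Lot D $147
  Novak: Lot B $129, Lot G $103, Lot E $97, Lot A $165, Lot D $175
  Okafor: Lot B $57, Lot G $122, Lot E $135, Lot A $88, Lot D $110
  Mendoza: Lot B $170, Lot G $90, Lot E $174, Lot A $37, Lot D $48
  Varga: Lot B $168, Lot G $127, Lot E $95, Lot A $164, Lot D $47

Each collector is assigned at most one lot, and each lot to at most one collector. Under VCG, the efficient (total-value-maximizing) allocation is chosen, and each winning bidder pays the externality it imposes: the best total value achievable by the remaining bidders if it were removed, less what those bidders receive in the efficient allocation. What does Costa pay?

Costa pays $9.

Efficient allocation: Costa→Lot B ($159), Novak→Lot D ($175), Okafor→Lot G ($122), Mendoza→Lot E ($174), Varga→Lot A ($164); total welfare W = $794.
Costa receives Lot B at value $159, so the others get W − 159 = $635.
Without Costa: best allocation of the remaining 4 bidders over all 5 lots is Novak→Lot D ($175), Okafor→Lot E ($135), Mendoza→Lot B ($170), Varga→Lot A ($164), total $644.
VCG payment = (others' best without Costa) − (others' welfare with Costa) = 644 − 635 = $9.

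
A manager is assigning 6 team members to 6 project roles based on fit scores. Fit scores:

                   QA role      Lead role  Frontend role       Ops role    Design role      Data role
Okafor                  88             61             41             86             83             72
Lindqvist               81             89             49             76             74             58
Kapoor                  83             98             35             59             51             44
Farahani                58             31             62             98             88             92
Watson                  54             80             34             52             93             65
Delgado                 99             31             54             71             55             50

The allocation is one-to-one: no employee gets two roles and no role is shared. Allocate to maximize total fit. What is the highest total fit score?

This is the linear assignment problem.
Optimal: Okafor→Ops role (86 pts), Lindqvist→Frontend role (49 pts), Kapoor→Lead role (98 pts), Farahani→Data role (92 pts), Watson→Design role (93 pts), Delgado→QA role (99 pts) — total 86+49+98+92+93+99 = 517 pts.
Column-greedy (each role in turn goes to its best remaining employee) gives 496 pts, worse by 21.
Checked against all permutations: 517 pts is optimal.

Max total: 517 pts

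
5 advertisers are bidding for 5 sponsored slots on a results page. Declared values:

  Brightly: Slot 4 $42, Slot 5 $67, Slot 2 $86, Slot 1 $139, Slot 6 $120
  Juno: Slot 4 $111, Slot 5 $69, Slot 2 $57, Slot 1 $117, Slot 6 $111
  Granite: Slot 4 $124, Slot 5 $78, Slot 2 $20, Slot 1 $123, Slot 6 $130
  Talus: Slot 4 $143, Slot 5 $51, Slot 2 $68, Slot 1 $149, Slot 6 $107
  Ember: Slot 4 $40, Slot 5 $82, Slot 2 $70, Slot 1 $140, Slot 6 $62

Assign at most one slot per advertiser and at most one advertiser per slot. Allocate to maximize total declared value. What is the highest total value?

Max total: $568

Optimal: Brightly→Slot 2 ($86), Juno→Slot 5 ($69), Granite→Slot 6 ($130), Talus→Slot 4 ($143), Ember→Slot 1 ($140) — total 86+69+130+143+140 = $568.
Max-entry greedy (repeatedly take the single best remaining cell) gives $558, worse by 10.
Next-best assignment: Brightly→Slot 2, Juno→Slot 4, Granite→Slot 6, Talus→Slot 1, Ember→Slot 5 = $558.
Swapping Granite↔Ember (Granite→Slot 1 $123, Ember→Slot 6 $62) loses 85.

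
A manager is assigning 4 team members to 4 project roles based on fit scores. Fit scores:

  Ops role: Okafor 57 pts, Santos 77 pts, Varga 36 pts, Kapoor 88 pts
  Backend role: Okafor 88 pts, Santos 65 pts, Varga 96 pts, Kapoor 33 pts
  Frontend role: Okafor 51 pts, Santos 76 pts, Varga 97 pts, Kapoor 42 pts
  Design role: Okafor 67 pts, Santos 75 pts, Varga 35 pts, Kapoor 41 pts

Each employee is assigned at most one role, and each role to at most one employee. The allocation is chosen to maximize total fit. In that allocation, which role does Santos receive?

Treat this as an assignment problem: match each employee to one role.
Optimal: Okafor→Backend role (88 pts), Santos→Design role (75 pts), Varga→Frontend role (97 pts), Kapoor→Ops role (88 pts) — total 88+75+97+88 = 348 pts.
Row-greedy (each employee in turn takes its best remaining role) gives 303 pts, worse by 45.
Every other assignment is strictly worse.
Santos's own top role is Ops role (77 pts), but forcing Santos→Ops role and reassigning the rest optimally gives only 303 pts — worse by 45.

Santos receives Design role.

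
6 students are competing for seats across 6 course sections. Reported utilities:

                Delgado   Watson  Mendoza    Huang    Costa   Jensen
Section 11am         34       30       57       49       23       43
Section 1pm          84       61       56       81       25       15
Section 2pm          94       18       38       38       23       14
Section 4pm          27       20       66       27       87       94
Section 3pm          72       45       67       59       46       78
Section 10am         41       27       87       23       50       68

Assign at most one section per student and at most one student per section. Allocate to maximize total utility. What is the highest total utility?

This is a one-to-one assignment (maximum-weight bipartite matching).
Optimal: Delgado→Section 2pm (94 points), Watson→Section 11am (30 points), Mendoza→Section 10am (87 points), Huang→Section 1pm (81 points), Costa→Section 4pm (87 points), Jensen→Section 3pm (78 points) — total 94+30+87+81+87+78 = 457 points.
Max-entry greedy (repeatedly take the single best remaining cell) gives 432 points, worse by 25.
Swapping Mendoza↔Costa (Mendoza→Section 4pm 66 points, Costa→Section 10am 50 points) loses 58.
Every other assignment is strictly worse.

Maximum total: 457 points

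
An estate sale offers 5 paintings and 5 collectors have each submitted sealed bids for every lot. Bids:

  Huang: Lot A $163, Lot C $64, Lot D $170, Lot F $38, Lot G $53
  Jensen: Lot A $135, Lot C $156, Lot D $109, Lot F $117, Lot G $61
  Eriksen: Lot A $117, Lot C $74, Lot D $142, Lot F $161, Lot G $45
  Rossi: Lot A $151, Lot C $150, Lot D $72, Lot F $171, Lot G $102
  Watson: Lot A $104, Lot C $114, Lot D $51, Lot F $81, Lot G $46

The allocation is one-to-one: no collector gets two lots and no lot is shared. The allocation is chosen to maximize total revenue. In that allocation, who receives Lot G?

This is the linear assignment problem.
Optimal: Huang→Lot D ($170), Jensen→Lot C ($156), Eriksen→Lot F ($161), Rossi→Lot G ($102), Watson→Lot A ($104) — total 170+156+161+102+104 = $693.
Next-best assignment: Huang→Lot D, Jensen→Lot C, Eriksen→Lot F, Rossi→Lot A, Watson→Lot G = $684.
Every other assignment is strictly worse.
Rossi's own top lot is Lot F ($171), but forcing Rossi→Lot F and reassigning the rest optimally gives only $678 — worse by 15.

Rossi receives Lot G.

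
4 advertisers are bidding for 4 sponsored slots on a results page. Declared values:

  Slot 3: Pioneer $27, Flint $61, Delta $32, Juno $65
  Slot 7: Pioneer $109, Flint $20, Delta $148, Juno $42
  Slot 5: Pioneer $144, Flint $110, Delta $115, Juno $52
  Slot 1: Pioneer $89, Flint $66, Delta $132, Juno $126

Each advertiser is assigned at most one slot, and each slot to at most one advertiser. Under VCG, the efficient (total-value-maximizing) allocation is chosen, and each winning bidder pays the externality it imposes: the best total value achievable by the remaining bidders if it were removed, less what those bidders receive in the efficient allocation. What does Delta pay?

Delta pays $14.

Efficient allocation: Pioneer→Slot 5 ($144), Flint→Slot 3 ($61), Delta→Slot 7 ($148), Juno→Slot 1 ($126); total welfare W = $479.
Delta receives Slot 7 at value $148, so the others get W − 148 = $331.
Without Delta: best allocation of the remaining 3 bidders over all 4 slots is Pioneer→Slot 7 ($109), Flint→Slot 5 ($110), Juno→Slot 1 ($126), total $345.
VCG payment = (others' best without Delta) − (others' welfare with Delta) = 345 − 331 = $14.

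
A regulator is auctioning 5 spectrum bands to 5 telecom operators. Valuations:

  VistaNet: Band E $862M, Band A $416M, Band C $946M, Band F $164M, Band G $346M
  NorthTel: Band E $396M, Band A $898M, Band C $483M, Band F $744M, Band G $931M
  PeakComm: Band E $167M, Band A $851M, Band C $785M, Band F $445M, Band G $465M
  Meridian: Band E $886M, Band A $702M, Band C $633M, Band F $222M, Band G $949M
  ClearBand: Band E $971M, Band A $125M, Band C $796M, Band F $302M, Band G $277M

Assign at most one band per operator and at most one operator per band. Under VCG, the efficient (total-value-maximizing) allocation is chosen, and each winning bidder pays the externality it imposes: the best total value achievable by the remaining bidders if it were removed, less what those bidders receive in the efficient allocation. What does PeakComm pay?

PeakComm pays $154M.

Efficient allocation: VistaNet→Band C ($946M), NorthTel→Band F ($744M), PeakComm→Band A ($851M), Meridian→Band G ($949M), ClearBand→Band E ($971M); total welfare W = $4461M.
PeakComm receives Band A at value $851M, so the others get W − 851 = $3610M.
Without PeakComm: best allocation of the remaining 4 bidders over all 5 bands is VistaNet→Band C ($946M), NorthTel→Band A ($898M), Meridian→Band G ($949M), ClearBand→Band E ($971M), total $3764M.
VCG payment = (others' best without PeakComm) − (others' welfare with PeakComm) = 3764 − 3610 = $154M.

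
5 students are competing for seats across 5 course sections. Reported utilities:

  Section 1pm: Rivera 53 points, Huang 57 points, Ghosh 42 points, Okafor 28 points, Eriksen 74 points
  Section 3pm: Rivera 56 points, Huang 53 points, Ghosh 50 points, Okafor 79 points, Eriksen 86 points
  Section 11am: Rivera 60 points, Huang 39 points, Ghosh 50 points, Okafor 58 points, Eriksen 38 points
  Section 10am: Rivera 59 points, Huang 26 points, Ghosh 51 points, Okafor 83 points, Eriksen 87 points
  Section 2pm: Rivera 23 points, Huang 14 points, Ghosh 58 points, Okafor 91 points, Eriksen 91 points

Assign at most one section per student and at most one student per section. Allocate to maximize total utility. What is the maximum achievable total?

Max total: 345 points

Optimal: Rivera→Section 11am (60 points), Huang→Section 1pm (57 points), Ghosh→Section 3pm (50 points), Okafor→Section 2pm (91 points), Eriksen→Section 10am (87 points) — total 60+57+50+91+87 = 345 points.
Row-greedy (each student in turn takes its best remaining section) gives 344 points, worse by 1.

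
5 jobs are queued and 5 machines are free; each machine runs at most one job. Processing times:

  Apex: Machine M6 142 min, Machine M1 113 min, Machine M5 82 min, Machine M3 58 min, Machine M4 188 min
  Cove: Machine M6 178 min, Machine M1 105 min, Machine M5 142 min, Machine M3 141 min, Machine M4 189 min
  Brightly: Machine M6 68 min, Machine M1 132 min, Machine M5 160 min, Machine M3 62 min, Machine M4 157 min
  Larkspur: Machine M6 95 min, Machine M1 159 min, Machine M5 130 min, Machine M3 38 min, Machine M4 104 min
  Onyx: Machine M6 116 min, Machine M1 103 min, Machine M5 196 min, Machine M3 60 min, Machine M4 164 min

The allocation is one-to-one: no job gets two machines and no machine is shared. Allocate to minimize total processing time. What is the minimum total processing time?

Minimum total: 419 min

This is the linear assignment problem.
Optimal: Apex→Machine M5 (82 min), Cove→Machine M1 (105 min), Brightly→Machine M6 (68 min), Larkspur→Machine M4 (104 min), Onyx→Machine M3 (60 min) — total 82+105+68+104+60 = 419 min.
Min-entry greedy (repeatedly take the single cheapest remaining cell) gives 480 min, worse by 61.
Next-best assignment: Apex→Machine M5, Cove→Machine M1, Brightly→Machine M6, Larkspur→Machine M3, Onyx→Machine M4 = 457 min.
Swapping Onyx↔Apex (Onyx→Machine M5 196 min, Apex→Machine M3 58 min) adds 112.
No other one-to-one assignment undercuts 419 min.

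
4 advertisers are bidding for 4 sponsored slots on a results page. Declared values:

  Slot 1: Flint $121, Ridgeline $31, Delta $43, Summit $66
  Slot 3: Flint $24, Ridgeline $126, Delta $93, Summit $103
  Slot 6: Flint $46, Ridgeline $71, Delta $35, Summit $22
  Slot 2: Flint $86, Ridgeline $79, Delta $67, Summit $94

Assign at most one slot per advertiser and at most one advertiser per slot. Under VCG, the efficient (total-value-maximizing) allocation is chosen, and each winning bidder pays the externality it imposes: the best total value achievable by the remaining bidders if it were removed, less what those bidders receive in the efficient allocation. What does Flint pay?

Efficient allocation: Flint→Slot 1 ($121), Ridgeline→Slot 6 ($71), Delta→Slot 3 ($93), Summit→Slot 2 ($94); total welfare W = $379.
Flint receives Slot 1 at value $121, so the others get W − 121 = $258.
Without Flint: best allocation of the remaining 3 bidders over all 4 slots is Ridgeline→Slot 3 ($126), Delta→Slot 1 ($43), Summit→Slot 2 ($94), total $263.
VCG payment = (others' best without Flint) − (others' welfare with Flint) = 263 − 258 = $5.

Flint pays $5.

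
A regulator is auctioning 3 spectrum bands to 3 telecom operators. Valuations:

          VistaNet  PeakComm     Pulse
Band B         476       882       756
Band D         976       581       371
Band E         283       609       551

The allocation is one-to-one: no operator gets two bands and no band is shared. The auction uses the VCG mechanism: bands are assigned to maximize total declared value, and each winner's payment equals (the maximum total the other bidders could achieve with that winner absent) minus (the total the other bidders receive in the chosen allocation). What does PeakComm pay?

PeakComm pays $205M.

Efficient allocation: VistaNet→Band D ($976M), PeakComm→Band B ($882M), Pulse→Band E ($551M); total welfare W = $2409M.
PeakComm receives Band B at value $882M, so the others get W − 882 = $1527M.
Without PeakComm: best allocation of the remaining 2 bidders over all 3 bands is VistaNet→Band D ($976M), Pulse→Band B ($756M), total $1732M.
VCG payment = (others' best without PeakComm) − (others' welfare with PeakComm) = 1732 − 1527 = $205M.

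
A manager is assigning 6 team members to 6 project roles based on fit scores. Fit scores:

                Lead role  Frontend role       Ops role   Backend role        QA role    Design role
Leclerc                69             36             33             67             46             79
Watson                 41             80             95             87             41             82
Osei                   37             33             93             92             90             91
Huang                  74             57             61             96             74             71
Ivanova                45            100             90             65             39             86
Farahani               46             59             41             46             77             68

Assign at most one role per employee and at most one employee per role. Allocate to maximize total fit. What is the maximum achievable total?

Optimal: Leclerc→Lead role (69 pts), Watson→Ops role (95 pts), Osei→Design role (91 pts), Huang→Backend role (96 pts), Ivanova→Frontend role (100 pts), Farahani→QA role (77 pts) — total 69+95+91+96+100+77 = 528 pts.

Max total: 528 pts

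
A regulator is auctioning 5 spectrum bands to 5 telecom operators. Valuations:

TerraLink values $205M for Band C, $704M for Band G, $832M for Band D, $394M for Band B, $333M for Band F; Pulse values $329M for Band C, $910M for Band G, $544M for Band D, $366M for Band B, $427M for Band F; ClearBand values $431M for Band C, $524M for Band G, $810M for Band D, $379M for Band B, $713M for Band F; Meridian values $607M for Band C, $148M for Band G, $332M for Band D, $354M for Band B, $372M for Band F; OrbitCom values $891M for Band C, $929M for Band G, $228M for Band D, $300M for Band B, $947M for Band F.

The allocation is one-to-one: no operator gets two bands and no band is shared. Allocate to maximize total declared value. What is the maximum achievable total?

Optimal: TerraLink→Band D ($832M), Pulse→Band G ($910M), ClearBand→Band F ($713M), Meridian→Band B ($354M), OrbitCom→Band C ($891M) — total 832+910+713+354+891 = $3700M.
Row-greedy (each operator in turn takes its best remaining band) gives $3362M, worse by 338.
Swapping TerraLink↔Pulse (TerraLink→Band G $704M, Pulse→Band D $544M) loses 494.
No other one-to-one assignment exceeds $3700M.

Maximum total: $3700M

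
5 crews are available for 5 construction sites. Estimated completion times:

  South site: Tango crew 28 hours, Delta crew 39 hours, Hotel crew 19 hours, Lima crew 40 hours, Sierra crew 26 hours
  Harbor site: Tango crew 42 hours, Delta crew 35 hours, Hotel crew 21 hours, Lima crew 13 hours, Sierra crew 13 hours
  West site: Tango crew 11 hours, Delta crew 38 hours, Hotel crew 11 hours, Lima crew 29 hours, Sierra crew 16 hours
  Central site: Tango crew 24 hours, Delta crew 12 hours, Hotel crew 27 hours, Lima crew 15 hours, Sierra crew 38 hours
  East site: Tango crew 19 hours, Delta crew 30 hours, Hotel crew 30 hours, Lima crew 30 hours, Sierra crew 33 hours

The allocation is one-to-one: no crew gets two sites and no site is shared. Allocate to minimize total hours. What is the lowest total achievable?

Treat this as an assignment problem: match each crew to one site.
Optimal: Tango crew→East site (19 hours), Delta crew→Central site (12 hours), Hotel crew→South site (19 hours), Lima crew→Harbor site (13 hours), Sierra crew→West site (16 hours) — total 19+12+19+13+16 = 79 hours.
Column-greedy (each site in turn goes to its cheapest remaining crew) gives 88 hours, worse by 9.
No other one-to-one assignment undercuts 79 hours.

Minimum total: 79 hours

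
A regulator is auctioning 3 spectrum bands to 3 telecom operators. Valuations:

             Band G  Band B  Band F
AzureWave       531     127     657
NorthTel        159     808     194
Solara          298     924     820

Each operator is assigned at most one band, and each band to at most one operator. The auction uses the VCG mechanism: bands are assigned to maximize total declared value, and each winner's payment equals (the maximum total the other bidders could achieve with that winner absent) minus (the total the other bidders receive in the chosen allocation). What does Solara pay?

Efficient allocation: AzureWave→Band G ($531M), NorthTel→Band B ($808M), Solara→Band F ($820M); total welfare W = $2159M.
Solara receives Band F at value $820M, so the others get W − 820 = $1339M.
Without Solara: best allocation of the remaining 2 bidders over all 3 bands is AzureWave→Band F ($657M), NorthTel→Band B ($808M), total $1465M.
VCG payment = (others' best without Solara) − (others' welfare with Solara) = 1465 − 1339 = $126M.

Solara pays $126M.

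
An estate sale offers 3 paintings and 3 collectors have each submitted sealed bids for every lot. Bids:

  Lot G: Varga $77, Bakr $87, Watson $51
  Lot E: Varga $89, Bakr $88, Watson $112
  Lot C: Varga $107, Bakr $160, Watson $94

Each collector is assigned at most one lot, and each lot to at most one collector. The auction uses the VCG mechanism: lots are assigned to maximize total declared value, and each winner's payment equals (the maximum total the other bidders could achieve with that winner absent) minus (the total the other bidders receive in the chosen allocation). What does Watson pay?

Watson pays $12.

Efficient allocation: Varga→Lot G ($77), Bakr→Lot C ($160), Watson→Lot E ($112); total welfare W = $349.
Watson receives Lot E at value $112, so the others get W − 112 = $237.
Without Watson: best allocation of the remaining 2 bidders over all 3 lots is Varga→Lot E ($89), Bakr→Lot C ($160), total $249.
VCG payment = (others' best without Watson) − (others' welfare with Watson) = 249 − 237 = $12.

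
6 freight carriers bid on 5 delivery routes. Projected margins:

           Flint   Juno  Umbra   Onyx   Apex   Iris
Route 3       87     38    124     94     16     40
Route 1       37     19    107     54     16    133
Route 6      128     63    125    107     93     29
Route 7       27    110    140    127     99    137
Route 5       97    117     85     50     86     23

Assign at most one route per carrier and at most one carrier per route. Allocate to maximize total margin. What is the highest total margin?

Max total: $629k

This is a one-to-one assignment (maximum-weight bipartite matching).
Optimal: Umbra→Route 3 ($124k), Iris→Route 1 ($133k), Flint→Route 6 ($128k), Onyx→Route 7 ($127k), Juno→Route 5 ($117k) — total 124+133+128+127+117 = $629k.
Max-entry greedy (repeatedly take the single best remaining cell) gives $612k, worse by 17.
Swapping Onyx↔Juno (Onyx→Route 5 $50k, Juno→Route 7 $110k) loses 84.
Every other assignment is strictly worse.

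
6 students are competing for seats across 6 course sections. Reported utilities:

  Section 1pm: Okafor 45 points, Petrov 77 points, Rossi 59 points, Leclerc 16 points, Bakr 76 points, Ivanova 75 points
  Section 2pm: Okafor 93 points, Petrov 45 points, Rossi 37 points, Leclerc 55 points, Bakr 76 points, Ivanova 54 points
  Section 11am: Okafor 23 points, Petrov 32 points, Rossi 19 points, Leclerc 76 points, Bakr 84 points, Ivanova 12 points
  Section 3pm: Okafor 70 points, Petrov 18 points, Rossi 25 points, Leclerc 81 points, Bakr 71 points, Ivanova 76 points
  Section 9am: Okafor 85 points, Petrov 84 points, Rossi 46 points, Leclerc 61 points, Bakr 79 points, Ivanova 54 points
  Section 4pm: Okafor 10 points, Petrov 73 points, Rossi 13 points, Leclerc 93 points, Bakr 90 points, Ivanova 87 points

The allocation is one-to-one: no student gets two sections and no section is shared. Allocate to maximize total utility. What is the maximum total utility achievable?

Optimal: Okafor→Section 2pm (93 points), Petrov→Section 9am (84 points), Rossi→Section 1pm (59 points), Leclerc→Section 4pm (93 points), Bakr→Section 11am (84 points), Ivanova→Section 3pm (76 points) — total 93+84+59+93+84+76 = 489 points.
Column-greedy (each section in turn goes to its best remaining student) gives 402 points, worse by 87.
Swapping Okafor↔Ivanova (Okafor→Section 3pm 70 points, Ivanova→Section 2pm 54 points) loses 45.

Max total: 489 points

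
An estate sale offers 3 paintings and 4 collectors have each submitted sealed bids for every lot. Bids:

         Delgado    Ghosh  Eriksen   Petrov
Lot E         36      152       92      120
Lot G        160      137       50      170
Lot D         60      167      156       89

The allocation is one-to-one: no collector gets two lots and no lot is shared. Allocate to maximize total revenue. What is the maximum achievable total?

This is the linear assignment problem.
Optimal: Ghosh→Lot E ($152), Petrov→Lot G ($170), Eriksen→Lot D ($156) — total 152+170+156 = $478.
Row-greedy (each collector in turn takes its best remaining lot) gives $419, worse by 59.

Maximum total: $478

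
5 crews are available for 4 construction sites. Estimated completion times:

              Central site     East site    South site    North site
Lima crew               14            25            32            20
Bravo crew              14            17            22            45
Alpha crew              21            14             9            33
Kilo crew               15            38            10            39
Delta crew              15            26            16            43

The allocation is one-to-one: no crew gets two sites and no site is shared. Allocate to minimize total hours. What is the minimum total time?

This is the linear assignment problem.
Optimal: Bravo crew→Central site (14 hours), Alpha crew→East site (14 hours), Kilo crew→South site (10 hours), Lima crew→North site (20 hours) — total 14+14+10+20 = 58 hours.
Swapping Lima crew↔Alpha crew (Lima crew→East site 25 hours, Alpha crew→North site 33 hours) adds 24.
Checked against all permutations: 58 hours is optimal.

Minimum total: 58 hours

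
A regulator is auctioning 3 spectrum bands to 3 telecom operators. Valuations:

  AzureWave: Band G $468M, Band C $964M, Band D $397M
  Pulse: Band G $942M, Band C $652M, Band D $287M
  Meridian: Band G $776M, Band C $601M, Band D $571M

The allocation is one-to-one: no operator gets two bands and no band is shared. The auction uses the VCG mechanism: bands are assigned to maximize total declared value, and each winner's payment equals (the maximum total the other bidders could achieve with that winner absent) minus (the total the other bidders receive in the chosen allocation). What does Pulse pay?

Pulse pays $205M.

Efficient allocation: AzureWave→Band C ($964M), Pulse→Band G ($942M), Meridian→Band D ($571M); total welfare W = $2477M.
Pulse receives Band G at value $942M, so the others get W − 942 = $1535M.
Without Pulse: best allocation of the remaining 2 bidders over all 3 bands is AzureWave→Band C ($964M), Meridian→Band G ($776M), total $1740M.
VCG payment = (others' best without Pulse) − (others' welfare with Pulse) = 1740 − 1535 = $205M.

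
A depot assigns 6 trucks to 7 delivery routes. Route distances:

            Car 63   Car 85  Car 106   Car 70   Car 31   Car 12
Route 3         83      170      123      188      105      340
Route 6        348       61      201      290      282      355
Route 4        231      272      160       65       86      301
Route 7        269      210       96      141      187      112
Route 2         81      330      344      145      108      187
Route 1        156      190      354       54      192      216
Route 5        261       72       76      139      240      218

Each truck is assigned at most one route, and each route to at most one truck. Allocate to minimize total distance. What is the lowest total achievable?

Minimum total: 470 km

Optimal: Car 63→Route 2 (81 km), Car 85→Route 6 (61 km), Car 106→Route 5 (76 km), Car 70→Route 1 (54 km), Car 31→Route 4 (86 km), Car 12→Route 7 (112 km) — total 81+61+76+54+86+112 = 470 km.
Column-greedy (each route in turn goes to its cheapest remaining truck) gives 629 km, worse by 159.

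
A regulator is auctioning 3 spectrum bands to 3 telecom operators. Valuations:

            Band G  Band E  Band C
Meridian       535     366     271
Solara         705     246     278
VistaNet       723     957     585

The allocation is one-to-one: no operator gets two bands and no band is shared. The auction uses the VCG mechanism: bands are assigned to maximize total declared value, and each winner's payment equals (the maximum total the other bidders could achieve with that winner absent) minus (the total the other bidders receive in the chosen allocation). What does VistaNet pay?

Efficient allocation: Meridian→Band C ($271M), Solara→Band G ($705M), VistaNet→Band E ($957M); total welfare W = $1933M.
VistaNet receives Band E at value $957M, so the others get W − 957 = $976M.
Without VistaNet: best allocation of the remaining 2 bidders over all 3 bands is Meridian→Band E ($366M), Solara→Band G ($705M), total $1071M.
VCG payment = (others' best without VistaNet) − (others' welfare with VistaNet) = 1071 − 976 = $95M.

VistaNet pays $95M.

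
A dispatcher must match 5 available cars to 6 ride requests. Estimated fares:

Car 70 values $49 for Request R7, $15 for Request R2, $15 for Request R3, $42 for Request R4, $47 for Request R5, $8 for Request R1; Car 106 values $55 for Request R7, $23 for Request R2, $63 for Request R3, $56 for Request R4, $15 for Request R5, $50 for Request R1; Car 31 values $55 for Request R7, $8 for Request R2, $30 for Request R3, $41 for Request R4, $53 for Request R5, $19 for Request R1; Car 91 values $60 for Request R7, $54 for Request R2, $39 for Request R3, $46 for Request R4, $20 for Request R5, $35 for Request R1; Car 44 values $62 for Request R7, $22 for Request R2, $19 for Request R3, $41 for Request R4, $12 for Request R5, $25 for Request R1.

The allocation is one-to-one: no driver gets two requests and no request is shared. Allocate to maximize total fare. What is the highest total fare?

This is the linear assignment problem.
Optimal: Car 70→Request R4 ($42), Car 106→Request R3 ($63), Car 31→Request R5 ($53), Car 91→Request R2 ($54), Car 44→Request R7 ($62) — total 42+63+53+54+62 = $274.
Row-greedy (each driver in turn takes its best remaining request) gives $260, worse by 14.
Next-best assignment: Car 70→Request R5, Car 106→Request R3, Car 31→Request R4, Car 91→Request R2, Car 44→Request R7 = $267.
Swapping Car 31↔Car 44 (Car 31→Request R7 $55, Car 44→Request R5 $12) loses 48.

Maximum total: $274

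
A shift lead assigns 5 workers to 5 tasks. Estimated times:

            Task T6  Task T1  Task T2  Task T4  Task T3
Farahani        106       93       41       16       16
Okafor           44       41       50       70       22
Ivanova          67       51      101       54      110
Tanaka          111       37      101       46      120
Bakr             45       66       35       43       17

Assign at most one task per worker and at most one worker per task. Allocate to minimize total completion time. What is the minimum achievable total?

Min total: 177 min

This is the linear assignment problem.
Optimal: Farahani→Task T4 (16 min), Okafor→Task T3 (22 min), Ivanova→Task T6 (67 min), Tanaka→Task T1 (37 min), Bakr→Task T2 (35 min) — total 16+22+67+37+35 = 177 min.
Row-greedy (each worker in turn takes its cheapest remaining task) gives 235 min, worse by 58.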